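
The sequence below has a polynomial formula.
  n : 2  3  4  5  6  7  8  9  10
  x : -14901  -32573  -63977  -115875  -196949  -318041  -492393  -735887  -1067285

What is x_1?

-5879

-17672, -31404, -51898, -81074, -121092, -174352, -243494, -331398
-13732, -20494, -29176, -40018, -53260, -69142, -87904
-6762, -8682, -10842, -13242, -15882, -18762
-1920, -2160, -2400, -2640, -2880
-240, -240, -240, -240
The fifth differences are constant at -240.
Work back: -1920 + 240 = -1680;  -6762 + 1680 = -5082;  -13732 + 5082 = -8650;  -17672 + 8650 = -9022;  -14901 + 9022 = -5879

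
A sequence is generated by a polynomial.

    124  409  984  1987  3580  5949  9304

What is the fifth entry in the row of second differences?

First differences: 285, 575, 1003, 1593, 2369, 3355
Second differences: 290, 428, 590, 776, 986
Third differences: 138, 162, 186, 210
Fourth differences: 24, 24, 24

986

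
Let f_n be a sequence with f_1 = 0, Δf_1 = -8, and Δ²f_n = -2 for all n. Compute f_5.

Build the table forward from the leading diagonal:
Δ²: -2, -2, -2, -2, -2
Δ: -8, -10, -12, -14, -16
f: 0, -8, -18, -30, -44

-44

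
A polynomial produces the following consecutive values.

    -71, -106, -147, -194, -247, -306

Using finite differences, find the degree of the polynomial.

2

Δ: -35, -41, -47, -53, -59
Δ²: -6, -6, -6, -6
The second differences are constant, so the polynomial has degree 2.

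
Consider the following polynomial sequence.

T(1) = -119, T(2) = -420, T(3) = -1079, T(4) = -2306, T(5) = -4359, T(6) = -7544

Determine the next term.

First differences: -301  -659  -1227  -2053  -3185
Second differences: -358  -568  -826  -1132
Third differences: -210  -258  -306
Fourth differences: -48  -48
Constant fourth difference = -48, so extend:
-306 − 48 = -354;  -1132 − 354 = -1486;  -3185 − 1486 = -4671;  -7544 − 4671 = -12215

-12215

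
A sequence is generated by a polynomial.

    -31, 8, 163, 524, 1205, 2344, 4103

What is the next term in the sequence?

6668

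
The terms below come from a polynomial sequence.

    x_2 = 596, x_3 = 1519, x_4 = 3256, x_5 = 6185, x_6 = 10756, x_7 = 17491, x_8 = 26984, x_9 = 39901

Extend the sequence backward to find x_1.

181

Δ: 923  1737  2929  4571  6735  9493  12917
Δ²: 814  1192  1642  2164  2758  3424
Δ³: 378  450  522  594  666
Δ⁴: 72  72  72  72
The fourth differences are constant at 72.
Work back: 378 − 72 = 306;  814 − 306 = 508;  923 − 508 = 415;  596 − 415 = 181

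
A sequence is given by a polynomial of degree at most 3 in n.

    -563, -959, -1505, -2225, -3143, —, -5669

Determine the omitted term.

-4283

Using the first 5 terms:
Δ: -396, -546, -720, -918
Δ²: -150, -174, -198
Δ³: -24, -24
Constant third difference = -24.
Extend forward: -198 − 24 = -222;  -918 − 222 = -1140;  -3143 − 1140 = -4283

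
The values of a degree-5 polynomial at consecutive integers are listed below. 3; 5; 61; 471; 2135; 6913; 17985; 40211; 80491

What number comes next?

Δ: 2, 56, 410, 1664, 4778, 11072, 22226, 40280
Δ²: 54, 354, 1254, 3114, 6294, 11154, 18054
Δ³: 300, 900, 1860, 3180, 4860, 6900
Δ⁴: 600, 960, 1320, 1680, 2040
Δ⁵: 360, 360, 360, 360
Fifth differences constant at 360.
2040 + 360 = 2400;  6900 + 2400 = 9300;  18054 + 9300 = 27354;  40280 + 27354 = 67634;  80491 + 67634 = 148125

148125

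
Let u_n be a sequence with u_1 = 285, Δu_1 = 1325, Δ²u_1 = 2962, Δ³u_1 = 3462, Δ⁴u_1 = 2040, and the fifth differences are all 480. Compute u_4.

16608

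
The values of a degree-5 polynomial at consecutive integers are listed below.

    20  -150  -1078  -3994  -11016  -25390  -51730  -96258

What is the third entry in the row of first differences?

-2916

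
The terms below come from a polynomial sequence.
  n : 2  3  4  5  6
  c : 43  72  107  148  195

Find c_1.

20

D1: 29, 35, 41, 47
D2: 6, 6, 6
The second differences are constant at 6.
Work back: 29 − 6 = 23;  43 − 23 = 20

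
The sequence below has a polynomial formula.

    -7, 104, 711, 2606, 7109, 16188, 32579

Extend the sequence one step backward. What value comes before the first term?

First differences: 111, 607, 1895, 4503, 9079, 16391
Second differences: 496, 1288, 2608, 4576, 7312
Third differences: 792, 1320, 1968, 2736
Fourth differences: 528, 648, 768
Fifth differences: 120, 120
The fifth differences are constant at 120.
Work back: 528 − 120 = 408;  792 − 408 = 384;  496 − 384 = 112;  111 − 112 = -1;  -7 + 1 = -6

-6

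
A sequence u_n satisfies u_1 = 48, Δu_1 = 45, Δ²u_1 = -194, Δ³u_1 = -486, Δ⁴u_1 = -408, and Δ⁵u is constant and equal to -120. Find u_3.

Build the table forward from the leading diagonal:
Fifth differences: -120, -120, -120
Fourth differences: -408, -528, -648
Third differences: -486, -894, -1422
Second differences: -194, -680, -1574
First differences: 45, -149, -829
u: 48, 93, -56

-56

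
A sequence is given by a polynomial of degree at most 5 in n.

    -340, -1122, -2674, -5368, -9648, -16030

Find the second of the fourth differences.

D1: -782, -1552, -2694, -4280, -6382
D2: -770, -1142, -1586, -2102
D3: -372, -444, -516
D4: -72, -72

-72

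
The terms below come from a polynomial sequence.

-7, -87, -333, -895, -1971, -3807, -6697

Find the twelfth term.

-50607

D1: -80 , -246 , -562 , -1076 , -1836 , -2890
D2: -166 , -316 , -514 , -760 , -1054
D3: -150 , -198 , -246 , -294
D4: -48 , -48 , -48
The fourth differences are constant (-48).
-294 − 48 = -342;  -1054 − 342 = -1396;  -2890 − 1396 = -4286;  -6697 − 4286 = -10983
-342 − 48 = -390;  -1396 − 390 = -1786;  -4286 − 1786 = -6072;  -10983 − 6072 = -17055
-390 − 48 = -438;  -1786 − 438 = -2224;  -6072 − 2224 = -8296;  -17055 − 8296 = -25351
-438 − 48 = -486;  -2224 − 486 = -2710;  -8296 − 2710 = -11006;  -25351 − 11006 = -36357
-486 − 48 = -534;  -2710 − 534 = -3244;  -11006 − 3244 = -14250;  -36357 − 14250 = -50607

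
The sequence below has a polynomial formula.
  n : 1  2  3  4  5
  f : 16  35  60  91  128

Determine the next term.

171

19 , 25 , 31 , 37
6 , 6 , 6
Second differences constant at 6.
37 + 6 = 43;  128 + 43 = 171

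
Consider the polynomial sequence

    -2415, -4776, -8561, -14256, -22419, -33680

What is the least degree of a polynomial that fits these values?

4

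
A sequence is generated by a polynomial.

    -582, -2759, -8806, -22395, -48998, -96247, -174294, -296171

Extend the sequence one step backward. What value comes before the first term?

-2177, -6047, -13589, -26603, -47249, -78047, -121877
-3870, -7542, -13014, -20646, -30798, -43830
-3672, -5472, -7632, -10152, -13032
-1800, -2160, -2520, -2880
-360, -360, -360
The fifth differences are constant at -360.
Work back: -1800 + 360 = -1440;  -3672 + 1440 = -2232;  -3870 + 2232 = -1638;  -2177 + 1638 = -539;  -582 + 539 = -43

-43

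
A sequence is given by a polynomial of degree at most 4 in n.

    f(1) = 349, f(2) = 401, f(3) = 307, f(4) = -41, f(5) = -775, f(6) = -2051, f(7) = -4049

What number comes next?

-6973

Δ: 52 , -94 , -348 , -734 , -1276 , -1998
Δ²: -146 , -254 , -386 , -542 , -722
Δ³: -108 , -132 , -156 , -180
Δ⁴: -24 , -24 , -24
The fourth differences are constant (-24).
-180 − 24 = -204;  -722 − 204 = -926;  -1998 − 926 = -2924;  -4049 − 2924 = -6973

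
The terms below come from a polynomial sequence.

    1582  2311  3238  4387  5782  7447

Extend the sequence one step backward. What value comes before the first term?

729, 927, 1149, 1395, 1665
198, 222, 246, 270
24, 24, 24
The third differences are constant at 24.
Work back: 198 − 24 = 174;  729 − 174 = 555;  1582 − 555 = 1027

1027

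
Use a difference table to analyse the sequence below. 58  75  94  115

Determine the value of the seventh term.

190

D1: 17, 19, 21
D2: 2, 2
The second differences are constant (2).
21 + 2 = 23;  115 + 23 = 138
23 + 2 = 25;  138 + 25 = 163
25 + 2 = 27;  163 + 27 = 190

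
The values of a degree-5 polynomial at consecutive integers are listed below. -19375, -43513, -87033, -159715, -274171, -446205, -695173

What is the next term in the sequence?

-1044343

-24138  -43520  -72682  -114456  -172034  -248968
-19382  -29162  -41774  -57578  -76934
-9780  -12612  -15804  -19356
-2832  -3192  -3552
-360  -360
Constant fifth difference = -360, so extend:
-3552 − 360 = -3912;  -19356 − 3912 = -23268;  -76934 − 23268 = -100202;  -248968 − 100202 = -349170;  -695173 − 349170 = -1044343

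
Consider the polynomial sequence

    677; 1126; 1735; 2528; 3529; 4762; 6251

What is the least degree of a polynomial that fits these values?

D1: 449, 609, 793, 1001, 1233, 1489
D2: 160, 184, 208, 232, 256
D3: 24, 24, 24, 24
The third differences are constant, so the polynomial has degree 3.

3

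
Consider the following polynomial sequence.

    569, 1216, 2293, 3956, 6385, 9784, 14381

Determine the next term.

20428

Δ: 647, 1077, 1663, 2429, 3399, 4597
Δ²: 430, 586, 766, 970, 1198
Δ³: 156, 180, 204, 228
Δ⁴: 24, 24, 24
Fourth differences constant at 24.
228 + 24 = 252;  1198 + 252 = 1450;  4597 + 1450 = 6047;  14381 + 6047 = 20428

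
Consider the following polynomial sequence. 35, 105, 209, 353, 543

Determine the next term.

785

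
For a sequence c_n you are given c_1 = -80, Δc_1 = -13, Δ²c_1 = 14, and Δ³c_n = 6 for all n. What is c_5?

Build the table forward from the leading diagonal:
D3: 6, 6, 6, 6, 6
D2: 14, 20, 26, 32, 38
D1: -13, 1, 21, 47, 79
c: -80, -93, -92, -71, -24

-24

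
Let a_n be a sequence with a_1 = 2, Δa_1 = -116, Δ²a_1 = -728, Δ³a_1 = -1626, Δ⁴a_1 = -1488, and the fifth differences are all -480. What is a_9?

Build the table forward from the leading diagonal:
Δ⁵: -480  -480  -480  -480  -480  -480  -480  -480  -480
Δ⁴: -1488  -1968  -2448  -2928  -3408  -3888  -4368  -4848  -5328
Δ³: -1626  -3114  -5082  -7530  -10458  -13866  -17754  -22122  -26970
Δ²: -728  -2354  -5468  -10550  -18080  -28538  -42404  -60158  -82280
Δ: -116  -844  -3198  -8666  -19216  -37296  -65834  -108238  -168396
a: 2  -114  -958  -4156  -12822  -32038  -69334  -135168  -243406

-243406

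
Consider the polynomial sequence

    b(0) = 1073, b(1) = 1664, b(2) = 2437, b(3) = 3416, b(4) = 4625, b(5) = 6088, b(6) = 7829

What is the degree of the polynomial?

3

Δ: 591, 773, 979, 1209, 1463, 1741
Δ²: 182, 206, 230, 254, 278
Δ³: 24, 24, 24, 24
The third differences are constant, so the polynomial has degree 3.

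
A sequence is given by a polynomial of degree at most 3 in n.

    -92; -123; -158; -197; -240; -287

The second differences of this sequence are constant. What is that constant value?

-4

Δ: -31, -35, -39, -43, -47
Δ²: -4, -4, -4, -4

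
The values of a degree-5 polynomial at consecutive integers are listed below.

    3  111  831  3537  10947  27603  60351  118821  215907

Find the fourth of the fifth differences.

480

First differences: 108, 720, 2706, 7410, 16656, 32748, 58470, 97086
Second differences: 612, 1986, 4704, 9246, 16092, 25722, 38616
Third differences: 1374, 2718, 4542, 6846, 9630, 12894
Fourth differences: 1344, 1824, 2304, 2784, 3264
Fifth differences: 480, 480, 480, 480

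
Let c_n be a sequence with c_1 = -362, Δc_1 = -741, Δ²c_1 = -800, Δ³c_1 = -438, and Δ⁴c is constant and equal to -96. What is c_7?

Build the table forward from the leading diagonal:
D4: -96, -96, -96, -96, -96, -96, -96
D3: -438, -534, -630, -726, -822, -918, -1014
D2: -800, -1238, -1772, -2402, -3128, -3950, -4868
D1: -741, -1541, -2779, -4551, -6953, -10081, -14031
c: -362, -1103, -2644, -5423, -9974, -16927, -27008

-27008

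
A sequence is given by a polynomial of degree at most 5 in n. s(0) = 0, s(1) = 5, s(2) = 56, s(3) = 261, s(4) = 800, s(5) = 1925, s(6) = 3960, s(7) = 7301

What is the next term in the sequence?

5 , 51 , 205 , 539 , 1125 , 2035 , 3341
46 , 154 , 334 , 586 , 910 , 1306
108 , 180 , 252 , 324 , 396
72 , 72 , 72 , 72
The fourth differences are constant (72).
396 + 72 = 468;  1306 + 468 = 1774;  3341 + 1774 = 5115;  7301 + 5115 = 12416

12416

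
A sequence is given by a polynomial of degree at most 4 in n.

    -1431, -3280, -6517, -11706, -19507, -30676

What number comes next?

Δ: -1849, -3237, -5189, -7801, -11169
Δ²: -1388, -1952, -2612, -3368
Δ³: -564, -660, -756
Δ⁴: -96, -96
Fourth differences constant at -96.
-756 − 96 = -852;  -3368 − 852 = -4220;  -11169 − 4220 = -15389;  -30676 − 15389 = -46065

-46065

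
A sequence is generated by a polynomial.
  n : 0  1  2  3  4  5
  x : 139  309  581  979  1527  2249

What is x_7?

D1: 170 , 272 , 398 , 548 , 722
D2: 102 , 126 , 150 , 174
D3: 24 , 24 , 24
Constant third difference = 24, so extend:
174 + 24 = 198;  722 + 198 = 920;  2249 + 920 = 3169
198 + 24 = 222;  920 + 222 = 1142;  3169 + 1142 = 4311

4311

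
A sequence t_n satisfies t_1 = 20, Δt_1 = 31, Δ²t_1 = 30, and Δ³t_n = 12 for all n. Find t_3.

112

Build the table forward from the leading diagonal:
Δ³: 12  12  12
Δ²: 30  42  54
Δ: 31  61  103
t: 20  51  112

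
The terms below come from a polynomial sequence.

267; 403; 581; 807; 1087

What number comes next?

136 , 178 , 226 , 280
42 , 48 , 54
6 , 6
Third differences constant at 6.
54 + 6 = 60;  280 + 60 = 340;  1087 + 340 = 1427

1427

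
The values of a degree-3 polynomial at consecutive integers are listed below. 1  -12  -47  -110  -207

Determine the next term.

Δ: -13 , -35 , -63 , -97
Δ²: -22 , -28 , -34
Δ³: -6 , -6
Constant third difference = -6, so extend:
-34 − 6 = -40;  -97 − 40 = -137;  -207 − 137 = -344

-344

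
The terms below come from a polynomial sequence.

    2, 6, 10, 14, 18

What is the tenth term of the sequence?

Δ: 4, 4, 4, 4
Constant first difference = 4, so extend:
18 + 4 = 22
22 + 4 = 26
26 + 4 = 30
30 + 4 = 34
34 + 4 = 38

38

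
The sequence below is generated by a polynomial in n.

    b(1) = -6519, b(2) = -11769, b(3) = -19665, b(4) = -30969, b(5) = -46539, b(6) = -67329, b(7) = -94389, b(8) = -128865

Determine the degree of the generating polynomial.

4

First differences: -5250, -7896, -11304, -15570, -20790, -27060, -34476
Second differences: -2646, -3408, -4266, -5220, -6270, -7416
Third differences: -762, -858, -954, -1050, -1146
Fourth differences: -96, -96, -96, -96
The fourth differences are constant, so the polynomial has degree 4.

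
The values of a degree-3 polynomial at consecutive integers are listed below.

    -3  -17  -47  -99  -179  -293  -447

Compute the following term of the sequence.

-647

Δ: -14  -30  -52  -80  -114  -154
Δ²: -16  -22  -28  -34  -40
Δ³: -6  -6  -6  -6
Constant third difference = -6, so extend:
-40 − 6 = -46;  -154 − 46 = -200;  -447 − 200 = -647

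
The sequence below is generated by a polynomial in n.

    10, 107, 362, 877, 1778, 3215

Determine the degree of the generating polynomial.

4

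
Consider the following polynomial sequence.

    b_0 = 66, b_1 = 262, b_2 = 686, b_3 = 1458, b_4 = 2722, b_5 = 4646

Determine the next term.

D1: 196, 424, 772, 1264, 1924
D2: 228, 348, 492, 660
D3: 120, 144, 168
D4: 24, 24
The fourth differences are constant (24).
168 + 24 = 192;  660 + 192 = 852;  1924 + 852 = 2776;  4646 + 2776 = 7422

7422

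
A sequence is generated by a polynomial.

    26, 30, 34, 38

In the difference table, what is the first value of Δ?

4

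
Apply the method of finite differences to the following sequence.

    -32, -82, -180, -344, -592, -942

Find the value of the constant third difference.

-18

D1: -50, -98, -164, -248, -350
D2: -48, -66, -84, -102
D3: -18, -18, -18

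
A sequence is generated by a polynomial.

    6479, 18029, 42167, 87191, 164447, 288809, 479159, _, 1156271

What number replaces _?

Using the first 7 terms:
11550  24138  45024  77256  124362  190350
12588  20886  32232  47106  65988
8298  11346  14874  18882
3048  3528  4008
480  480
Constant fifth difference = 480.
Extend forward: 4008 + 480 = 4488;  18882 + 4488 = 23370;  65988 + 23370 = 89358;  190350 + 89358 = 279708;  479159 + 279708 = 758867

758867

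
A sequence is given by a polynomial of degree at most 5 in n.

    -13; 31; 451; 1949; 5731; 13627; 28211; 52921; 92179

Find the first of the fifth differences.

120

First differences: 44, 420, 1498, 3782, 7896, 14584, 24710, 39258
Second differences: 376, 1078, 2284, 4114, 6688, 10126, 14548
Third differences: 702, 1206, 1830, 2574, 3438, 4422
Fourth differences: 504, 624, 744, 864, 984
Fifth differences: 120, 120, 120, 120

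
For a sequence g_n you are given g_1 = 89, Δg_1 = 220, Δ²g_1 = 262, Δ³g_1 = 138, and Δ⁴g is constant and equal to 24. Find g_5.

3117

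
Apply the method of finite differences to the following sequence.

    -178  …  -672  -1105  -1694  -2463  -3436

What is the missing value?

-371

Using the last 5 terms:
First differences: -433, -589, -769, -973
Second differences: -156, -180, -204
Third differences: -24, -24
Constant third difference = -24.
Extend backward: -156 + 24 = -132;  -433 + 132 = -301;  -672 + 301 = -371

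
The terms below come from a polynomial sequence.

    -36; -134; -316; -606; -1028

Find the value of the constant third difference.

-24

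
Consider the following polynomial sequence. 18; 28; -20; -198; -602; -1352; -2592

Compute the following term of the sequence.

-4490

First differences: 10, -48, -178, -404, -750, -1240
Second differences: -58, -130, -226, -346, -490
Third differences: -72, -96, -120, -144
Fourth differences: -24, -24, -24
Constant fourth difference = -24, so extend:
-144 − 24 = -168;  -490 − 168 = -658;  -1240 − 658 = -1898;  -2592 − 1898 = -4490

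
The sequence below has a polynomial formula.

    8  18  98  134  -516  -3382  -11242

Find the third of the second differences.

First differences: 10, 80, 36, -650, -2866, -7860
Second differences: 70, -44, -686, -2216, -4994
Third differences: -114, -642, -1530, -2778
Fourth differences: -528, -888, -1248
Fifth differences: -360, -360

-686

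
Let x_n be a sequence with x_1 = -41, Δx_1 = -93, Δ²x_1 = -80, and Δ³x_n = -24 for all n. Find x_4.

-584

Build the table forward from the leading diagonal:
Third differences: -24, -24, -24, -24
Second differences: -80, -104, -128, -152
First differences: -93, -173, -277, -405
x: -41, -134, -307, -584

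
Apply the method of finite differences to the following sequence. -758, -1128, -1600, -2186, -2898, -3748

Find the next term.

-4748

Δ: -370, -472, -586, -712, -850
Δ²: -102, -114, -126, -138
Δ³: -12, -12, -12
The third differences are constant (-12).
-138 − 12 = -150;  -850 − 150 = -1000;  -3748 − 1000 = -4748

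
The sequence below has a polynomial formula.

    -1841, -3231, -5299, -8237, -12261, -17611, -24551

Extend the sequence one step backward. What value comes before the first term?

-961

-1390, -2068, -2938, -4024, -5350, -6940
-678, -870, -1086, -1326, -1590
-192, -216, -240, -264
-24, -24, -24
The fourth differences are constant at -24.
Work back: -192 + 24 = -168;  -678 + 168 = -510;  -1390 + 510 = -880;  -1841 + 880 = -961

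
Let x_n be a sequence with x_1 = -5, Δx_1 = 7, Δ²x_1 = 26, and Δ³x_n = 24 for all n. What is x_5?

275

Build the table forward from the leading diagonal:
Third differences: 24, 24, 24, 24, 24
Second differences: 26, 50, 74, 98, 122
First differences: 7, 33, 83, 157, 255
x: -5, 2, 35, 118, 275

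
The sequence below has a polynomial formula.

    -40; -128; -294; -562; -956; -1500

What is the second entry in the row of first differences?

First differences: -88, -166, -268, -394, -544
Second differences: -78, -102, -126, -150
Third differences: -24, -24, -24

-166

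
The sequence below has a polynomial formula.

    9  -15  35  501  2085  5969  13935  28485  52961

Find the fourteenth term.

515121

-24, 50, 466, 1584, 3884, 7966, 14550, 24476
74, 416, 1118, 2300, 4082, 6584, 9926
342, 702, 1182, 1782, 2502, 3342
360, 480, 600, 720, 840
120, 120, 120, 120
Fifth differences constant at 120.
840 + 120 = 960;  3342 + 960 = 4302;  9926 + 4302 = 14228;  24476 + 14228 = 38704;  52961 + 38704 = 91665
960 + 120 = 1080;  4302 + 1080 = 5382;  14228 + 5382 = 19610;  38704 + 19610 = 58314;  91665 + 58314 = 149979
1080 + 120 = 1200;  5382 + 1200 = 6582;  19610 + 6582 = 26192;  58314 + 26192 = 84506;  149979 + 84506 = 234485
1200 + 120 = 1320;  6582 + 1320 = 7902;  26192 + 7902 = 34094;  84506 + 34094 = 118600;  234485 + 118600 = 353085
1320 + 120 = 1440;  7902 + 1440 = 9342;  34094 + 9342 = 43436;  118600 + 43436 = 162036;  353085 + 162036 = 515121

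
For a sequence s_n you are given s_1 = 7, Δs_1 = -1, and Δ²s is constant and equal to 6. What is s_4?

22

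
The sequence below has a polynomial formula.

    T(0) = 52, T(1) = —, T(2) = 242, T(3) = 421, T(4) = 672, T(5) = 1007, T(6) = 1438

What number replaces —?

123

Using the last 5 terms:
179  251  335  431
72  84  96
12  12
Constant third difference = 12.
Extend backward: 72 − 12 = 60;  179 − 60 = 119;  242 − 119 = 123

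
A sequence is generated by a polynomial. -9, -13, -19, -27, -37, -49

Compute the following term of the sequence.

First differences: -4 , -6 , -8 , -10 , -12
Second differences: -2 , -2 , -2 , -2
Constant second difference = -2, so extend:
-12 − 2 = -14;  -49 − 14 = -63

-63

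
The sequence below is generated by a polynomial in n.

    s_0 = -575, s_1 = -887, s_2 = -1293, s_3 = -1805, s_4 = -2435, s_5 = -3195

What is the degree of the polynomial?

3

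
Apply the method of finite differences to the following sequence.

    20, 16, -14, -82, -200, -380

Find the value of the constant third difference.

-12

Δ: -4, -30, -68, -118, -180
Δ²: -26, -38, -50, -62
Δ³: -12, -12, -12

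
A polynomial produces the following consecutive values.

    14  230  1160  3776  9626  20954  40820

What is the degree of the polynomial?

5

First differences: 216, 930, 2616, 5850, 11328, 19866
Second differences: 714, 1686, 3234, 5478, 8538
Third differences: 972, 1548, 2244, 3060
Fourth differences: 576, 696, 816
Fifth differences: 120, 120
The fifth differences are constant, so the polynomial has degree 5.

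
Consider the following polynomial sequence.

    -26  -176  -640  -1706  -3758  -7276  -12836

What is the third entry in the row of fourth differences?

-96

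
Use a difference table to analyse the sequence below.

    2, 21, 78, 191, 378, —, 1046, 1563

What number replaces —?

657

Using the first 5 terms:
First differences: 19  57  113  187
Second differences: 38  56  74
Third differences: 18  18
Constant third difference = 18.
Extend forward: 74 + 18 = 92;  187 + 92 = 279;  378 + 279 = 657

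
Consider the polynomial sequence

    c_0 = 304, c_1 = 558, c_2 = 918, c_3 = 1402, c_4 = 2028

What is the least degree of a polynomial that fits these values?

254, 360, 484, 626
106, 124, 142
18, 18
The third differences are constant, so the polynomial has degree 3.

3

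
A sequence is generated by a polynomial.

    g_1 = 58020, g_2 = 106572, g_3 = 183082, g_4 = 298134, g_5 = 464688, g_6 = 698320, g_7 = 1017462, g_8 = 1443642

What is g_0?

28978

48552  76510  115052  166554  233632  319142  426180
27958  38542  51502  67078  85510  107038
10584  12960  15576  18432  21528
2376  2616  2856  3096
240  240  240
The fifth differences are constant at 240.
Work back: 2376 − 240 = 2136;  10584 − 2136 = 8448;  27958 − 8448 = 19510;  48552 − 19510 = 29042;  58020 − 29042 = 28978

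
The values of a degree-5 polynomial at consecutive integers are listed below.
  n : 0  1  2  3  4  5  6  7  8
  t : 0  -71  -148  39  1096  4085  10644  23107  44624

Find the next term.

79281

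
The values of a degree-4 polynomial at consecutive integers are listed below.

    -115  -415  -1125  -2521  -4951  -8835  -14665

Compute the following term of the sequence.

-23005

D1: -300, -710, -1396, -2430, -3884, -5830
D2: -410, -686, -1034, -1454, -1946
D3: -276, -348, -420, -492
D4: -72, -72, -72
Constant fourth difference = -72, so extend:
-492 − 72 = -564;  -1946 − 564 = -2510;  -5830 − 2510 = -8340;  -14665 − 8340 = -23005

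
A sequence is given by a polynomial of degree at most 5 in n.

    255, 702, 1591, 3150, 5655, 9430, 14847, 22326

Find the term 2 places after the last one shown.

45390

First differences: 447  889  1559  2505  3775  5417  7479
Second differences: 442  670  946  1270  1642  2062
Third differences: 228  276  324  372  420
Fourth differences: 48  48  48  48
The fourth differences are constant (48).
420 + 48 = 468;  2062 + 468 = 2530;  7479 + 2530 = 10009;  22326 + 10009 = 32335
468 + 48 = 516;  2530 + 516 = 3046;  10009 + 3046 = 13055;  32335 + 13055 = 45390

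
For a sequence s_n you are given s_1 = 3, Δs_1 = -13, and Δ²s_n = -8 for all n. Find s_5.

Build the table forward from the leading diagonal:
Second differences: -8  -8  -8  -8  -8
First differences: -13  -21  -29  -37  -45
s: 3  -10  -31  -60  -97

-97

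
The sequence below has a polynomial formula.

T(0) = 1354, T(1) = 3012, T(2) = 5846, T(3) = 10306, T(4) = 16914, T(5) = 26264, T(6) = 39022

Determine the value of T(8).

First differences: 1658  2834  4460  6608  9350  12758
Second differences: 1176  1626  2148  2742  3408
Third differences: 450  522  594  666
Fourth differences: 72  72  72
Fourth differences constant at 72.
666 + 72 = 738;  3408 + 738 = 4146;  12758 + 4146 = 16904;  39022 + 16904 = 55926
738 + 72 = 810;  4146 + 810 = 4956;  16904 + 4956 = 21860;  55926 + 21860 = 77786

77786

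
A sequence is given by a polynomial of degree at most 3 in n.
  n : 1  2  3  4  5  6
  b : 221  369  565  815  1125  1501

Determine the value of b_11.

First differences: 148  196  250  310  376
Second differences: 48  54  60  66
Third differences: 6  6  6
Constant third difference = 6, so extend:
66 + 6 = 72;  376 + 72 = 448;  1501 + 448 = 1949
72 + 6 = 78;  448 + 78 = 526;  1949 + 526 = 2475
78 + 6 = 84;  526 + 84 = 610;  2475 + 610 = 3085
84 + 6 = 90;  610 + 90 = 700;  3085 + 700 = 3785
90 + 6 = 96;  700 + 96 = 796;  3785 + 796 = 4581

4581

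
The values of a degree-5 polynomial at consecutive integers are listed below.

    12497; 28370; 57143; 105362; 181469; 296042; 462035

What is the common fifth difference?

D1: 15873, 28773, 48219, 76107, 114573, 165993
D2: 12900, 19446, 27888, 38466, 51420
D3: 6546, 8442, 10578, 12954
D4: 1896, 2136, 2376
D5: 240, 240

240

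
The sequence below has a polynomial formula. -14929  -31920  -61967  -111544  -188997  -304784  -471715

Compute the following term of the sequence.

-705192

D1: -16991 , -30047 , -49577 , -77453 , -115787 , -166931
D2: -13056 , -19530 , -27876 , -38334 , -51144
D3: -6474 , -8346 , -10458 , -12810
D4: -1872 , -2112 , -2352
D5: -240 , -240
Constant fifth difference = -240, so extend:
-2352 − 240 = -2592;  -12810 − 2592 = -15402;  -51144 − 15402 = -66546;  -166931 − 66546 = -233477;  -471715 − 233477 = -705192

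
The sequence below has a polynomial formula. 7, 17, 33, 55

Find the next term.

83

First differences: 10, 16, 22
Second differences: 6, 6
Constant second difference = 6, so extend:
22 + 6 = 28;  55 + 28 = 83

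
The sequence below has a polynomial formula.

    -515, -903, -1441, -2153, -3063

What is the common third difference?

First differences: -388, -538, -712, -910
Second differences: -150, -174, -198
Third differences: -24, -24

-24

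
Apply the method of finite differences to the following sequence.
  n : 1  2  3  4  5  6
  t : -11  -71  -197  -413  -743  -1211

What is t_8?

-2657

First differences: -60, -126, -216, -330, -468
Second differences: -66, -90, -114, -138
Third differences: -24, -24, -24
Third differences constant at -24.
-138 − 24 = -162;  -468 − 162 = -630;  -1211 − 630 = -1841
-162 − 24 = -186;  -630 − 186 = -816;  -1841 − 816 = -2657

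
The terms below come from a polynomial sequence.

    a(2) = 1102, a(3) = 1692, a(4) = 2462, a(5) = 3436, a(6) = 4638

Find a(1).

590  770  974  1202
180  204  228
24  24
The third differences are constant at 24.
Work back: 180 − 24 = 156;  590 − 156 = 434;  1102 − 434 = 668

668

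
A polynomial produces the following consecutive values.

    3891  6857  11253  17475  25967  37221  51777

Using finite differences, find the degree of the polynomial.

4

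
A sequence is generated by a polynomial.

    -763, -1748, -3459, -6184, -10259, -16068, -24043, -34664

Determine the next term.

-48459

-985 , -1711 , -2725 , -4075 , -5809 , -7975 , -10621
-726 , -1014 , -1350 , -1734 , -2166 , -2646
-288 , -336 , -384 , -432 , -480
-48 , -48 , -48 , -48
Constant fourth difference = -48, so extend:
-480 − 48 = -528;  -2646 − 528 = -3174;  -10621 − 3174 = -13795;  -34664 − 13795 = -48459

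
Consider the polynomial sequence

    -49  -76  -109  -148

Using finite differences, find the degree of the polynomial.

2

-27, -33, -39
-6, -6
The second differences are constant, so the polynomial has degree 2.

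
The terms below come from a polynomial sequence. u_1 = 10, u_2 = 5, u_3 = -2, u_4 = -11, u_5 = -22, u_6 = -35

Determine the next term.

D1: -5  -7  -9  -11  -13
D2: -2  -2  -2  -2
Second differences constant at -2.
-13 − 2 = -15;  -35 − 15 = -50

-50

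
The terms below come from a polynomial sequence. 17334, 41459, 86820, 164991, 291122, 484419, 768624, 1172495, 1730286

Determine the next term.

2482227

First differences: 24125, 45361, 78171, 126131, 193297, 284205, 403871, 557791
Second differences: 21236, 32810, 47960, 67166, 90908, 119666, 153920
Third differences: 11574, 15150, 19206, 23742, 28758, 34254
Fourth differences: 3576, 4056, 4536, 5016, 5496
Fifth differences: 480, 480, 480, 480
Constant fifth difference = 480, so extend:
5496 + 480 = 5976;  34254 + 5976 = 40230;  153920 + 40230 = 194150;  557791 + 194150 = 751941;  1730286 + 751941 = 2482227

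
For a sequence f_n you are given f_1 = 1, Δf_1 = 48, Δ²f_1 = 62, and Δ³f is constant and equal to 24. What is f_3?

159

Build the table forward from the leading diagonal:
Δ³: 24, 24, 24
Δ²: 62, 86, 110
Δ: 48, 110, 196
f: 1, 49, 159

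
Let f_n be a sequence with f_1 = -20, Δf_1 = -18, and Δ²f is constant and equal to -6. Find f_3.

-62

Build the table forward from the leading diagonal:
Second differences: -6  -6  -6
First differences: -18  -24  -30
f: -20  -38  -62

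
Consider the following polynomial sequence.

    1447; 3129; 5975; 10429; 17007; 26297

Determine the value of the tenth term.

104857

First differences: 1682 , 2846 , 4454 , 6578 , 9290
Second differences: 1164 , 1608 , 2124 , 2712
Third differences: 444 , 516 , 588
Fourth differences: 72 , 72
Fourth differences constant at 72.
588 + 72 = 660;  2712 + 660 = 3372;  9290 + 3372 = 12662;  26297 + 12662 = 38959
660 + 72 = 732;  3372 + 732 = 4104;  12662 + 4104 = 16766;  38959 + 16766 = 55725
732 + 72 = 804;  4104 + 804 = 4908;  16766 + 4908 = 21674;  55725 + 21674 = 77399
804 + 72 = 876;  4908 + 876 = 5784;  21674 + 5784 = 27458;  77399 + 27458 = 104857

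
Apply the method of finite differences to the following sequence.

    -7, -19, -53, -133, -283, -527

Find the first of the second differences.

-22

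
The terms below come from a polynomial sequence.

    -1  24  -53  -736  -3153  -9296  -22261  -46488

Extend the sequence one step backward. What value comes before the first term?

-8

First differences: 25  -77  -683  -2417  -6143  -12965  -24227
Second differences: -102  -606  -1734  -3726  -6822  -11262
Third differences: -504  -1128  -1992  -3096  -4440
Fourth differences: -624  -864  -1104  -1344
Fifth differences: -240  -240  -240
The fifth differences are constant at -240.
Work back: -624 + 240 = -384;  -504 + 384 = -120;  -102 + 120 = 18;  25 − 18 = 7;  -1 − 7 = -8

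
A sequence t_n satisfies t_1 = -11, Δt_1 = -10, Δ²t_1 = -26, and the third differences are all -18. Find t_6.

Build the table forward from the leading diagonal:
Third differences: -18, -18, -18, -18, -18, -18
Second differences: -26, -44, -62, -80, -98, -116
First differences: -10, -36, -80, -142, -222, -320
t: -11, -21, -57, -137, -279, -501

-501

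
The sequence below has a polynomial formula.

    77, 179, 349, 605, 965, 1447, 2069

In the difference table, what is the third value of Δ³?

18

First differences: 102, 170, 256, 360, 482, 622
Second differences: 68, 86, 104, 122, 140
Third differences: 18, 18, 18, 18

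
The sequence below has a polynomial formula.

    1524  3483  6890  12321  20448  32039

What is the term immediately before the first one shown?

First differences: 1959  3407  5431  8127  11591
Second differences: 1448  2024  2696  3464
Third differences: 576  672  768
Fourth differences: 96  96
The fourth differences are constant at 96.
Work back: 576 − 96 = 480;  1448 − 480 = 968;  1959 − 968 = 991;  1524 − 991 = 533

533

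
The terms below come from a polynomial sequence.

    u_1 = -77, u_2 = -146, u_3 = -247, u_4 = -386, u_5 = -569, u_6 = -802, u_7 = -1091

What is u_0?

-34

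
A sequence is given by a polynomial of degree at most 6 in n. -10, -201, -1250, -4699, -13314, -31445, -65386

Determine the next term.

-123735

Δ: -191  -1049  -3449  -8615  -18131  -33941
Δ²: -858  -2400  -5166  -9516  -15810
Δ³: -1542  -2766  -4350  -6294
Δ⁴: -1224  -1584  -1944
Δ⁵: -360  -360
Fifth differences constant at -360.
-1944 − 360 = -2304;  -6294 − 2304 = -8598;  -15810 − 8598 = -24408;  -33941 − 24408 = -58349;  -65386 − 58349 = -123735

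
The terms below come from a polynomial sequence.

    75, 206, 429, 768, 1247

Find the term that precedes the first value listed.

12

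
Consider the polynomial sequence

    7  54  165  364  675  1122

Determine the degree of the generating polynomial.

Δ: 47, 111, 199, 311, 447
Δ²: 64, 88, 112, 136
Δ³: 24, 24, 24
The third differences are constant, so the polynomial has degree 3.

3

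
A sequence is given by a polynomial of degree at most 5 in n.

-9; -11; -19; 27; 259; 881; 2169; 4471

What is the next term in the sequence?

8207

First differences: -2, -8, 46, 232, 622, 1288, 2302
Second differences: -6, 54, 186, 390, 666, 1014
Third differences: 60, 132, 204, 276, 348
Fourth differences: 72, 72, 72, 72
The fourth differences are constant (72).
348 + 72 = 420;  1014 + 420 = 1434;  2302 + 1434 = 3736;  4471 + 3736 = 8207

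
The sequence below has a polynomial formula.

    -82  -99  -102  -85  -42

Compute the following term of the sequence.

-17, -3, 17, 43
14, 20, 26
6, 6
Third differences constant at 6.
26 + 6 = 32;  43 + 32 = 75;  -42 + 75 = 33

33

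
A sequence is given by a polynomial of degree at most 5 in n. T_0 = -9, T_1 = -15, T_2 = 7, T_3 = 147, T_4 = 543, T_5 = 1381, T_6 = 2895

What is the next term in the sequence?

D1: -6, 22, 140, 396, 838, 1514
D2: 28, 118, 256, 442, 676
D3: 90, 138, 186, 234
D4: 48, 48, 48
Fourth differences constant at 48.
234 + 48 = 282;  676 + 282 = 958;  1514 + 958 = 2472;  2895 + 2472 = 5367

5367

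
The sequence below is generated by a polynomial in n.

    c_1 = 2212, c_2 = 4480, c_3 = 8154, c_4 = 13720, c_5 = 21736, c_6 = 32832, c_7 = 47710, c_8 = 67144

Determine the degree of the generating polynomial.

4

Δ: 2268, 3674, 5566, 8016, 11096, 14878, 19434
Δ²: 1406, 1892, 2450, 3080, 3782, 4556
Δ³: 486, 558, 630, 702, 774
Δ⁴: 72, 72, 72, 72
The fourth differences are constant, so the polynomial has degree 4.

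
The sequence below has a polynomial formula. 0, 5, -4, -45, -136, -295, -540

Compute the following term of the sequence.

-889

First differences: 5, -9, -41, -91, -159, -245
Second differences: -14, -32, -50, -68, -86
Third differences: -18, -18, -18, -18
The third differences are constant (-18).
-86 − 18 = -104;  -245 − 104 = -349;  -540 − 349 = -889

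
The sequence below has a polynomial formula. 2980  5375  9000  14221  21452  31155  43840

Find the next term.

D1: 2395  3625  5221  7231  9703  12685
D2: 1230  1596  2010  2472  2982
D3: 366  414  462  510
D4: 48  48  48
The fourth differences are constant (48).
510 + 48 = 558;  2982 + 558 = 3540;  12685 + 3540 = 16225;  43840 + 16225 = 60065

60065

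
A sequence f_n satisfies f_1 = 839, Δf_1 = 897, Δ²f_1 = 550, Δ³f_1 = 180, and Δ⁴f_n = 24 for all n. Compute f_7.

18431

Build the table forward from the leading diagonal:
Fourth differences: 24, 24, 24, 24, 24, 24, 24
Third differences: 180, 204, 228, 252, 276, 300, 324
Second differences: 550, 730, 934, 1162, 1414, 1690, 1990
First differences: 897, 1447, 2177, 3111, 4273, 5687, 7377
f: 839, 1736, 3183, 5360, 8471, 12744, 18431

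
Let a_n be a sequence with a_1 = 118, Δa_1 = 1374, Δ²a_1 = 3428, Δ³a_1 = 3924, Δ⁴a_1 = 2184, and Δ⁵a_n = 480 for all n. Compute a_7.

173902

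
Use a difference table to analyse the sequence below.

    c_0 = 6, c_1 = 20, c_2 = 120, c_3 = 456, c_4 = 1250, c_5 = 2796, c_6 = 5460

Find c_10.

37136

D1: 14, 100, 336, 794, 1546, 2664
D2: 86, 236, 458, 752, 1118
D3: 150, 222, 294, 366
D4: 72, 72, 72
The fourth differences are constant (72).
366 + 72 = 438;  1118 + 438 = 1556;  2664 + 1556 = 4220;  5460 + 4220 = 9680
438 + 72 = 510;  1556 + 510 = 2066;  4220 + 2066 = 6286;  9680 + 6286 = 15966
510 + 72 = 582;  2066 + 582 = 2648;  6286 + 2648 = 8934;  15966 + 8934 = 24900
582 + 72 = 654;  2648 + 654 = 3302;  8934 + 3302 = 12236;  24900 + 12236 = 37136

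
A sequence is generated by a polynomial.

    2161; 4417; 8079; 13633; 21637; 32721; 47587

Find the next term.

2256, 3662, 5554, 8004, 11084, 14866
1406, 1892, 2450, 3080, 3782
486, 558, 630, 702
72, 72, 72
Fourth differences constant at 72.
702 + 72 = 774;  3782 + 774 = 4556;  14866 + 4556 = 19422;  47587 + 19422 = 67009

67009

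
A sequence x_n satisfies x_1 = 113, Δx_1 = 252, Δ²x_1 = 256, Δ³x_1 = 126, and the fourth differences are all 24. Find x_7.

8345

Build the table forward from the leading diagonal:
Δ⁴: 24  24  24  24  24  24  24
Δ³: 126  150  174  198  222  246  270
Δ²: 256  382  532  706  904  1126  1372
Δ: 252  508  890  1422  2128  3032  4158
x: 113  365  873  1763  3185  5313  8345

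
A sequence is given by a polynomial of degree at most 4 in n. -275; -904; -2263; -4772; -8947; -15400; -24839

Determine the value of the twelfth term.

-148324

-629 , -1359 , -2509 , -4175 , -6453 , -9439
-730 , -1150 , -1666 , -2278 , -2986
-420 , -516 , -612 , -708
-96 , -96 , -96
The fourth differences are constant (-96).
-708 − 96 = -804;  -2986 − 804 = -3790;  -9439 − 3790 = -13229;  -24839 − 13229 = -38068
-804 − 96 = -900;  -3790 − 900 = -4690;  -13229 − 4690 = -17919;  -38068 − 17919 = -55987
-900 − 96 = -996;  -4690 − 996 = -5686;  -17919 − 5686 = -23605;  -55987 − 23605 = -79592
-996 − 96 = -1092;  -5686 − 1092 = -6778;  -23605 − 6778 = -30383;  -79592 − 30383 = -109975
-1092 − 96 = -1188;  -6778 − 1188 = -7966;  -30383 − 7966 = -38349;  -109975 − 38349 = -148324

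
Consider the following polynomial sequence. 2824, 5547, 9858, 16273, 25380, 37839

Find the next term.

Δ: 2723 , 4311 , 6415 , 9107 , 12459
Δ²: 1588 , 2104 , 2692 , 3352
Δ³: 516 , 588 , 660
Δ⁴: 72 , 72
Fourth differences constant at 72.
660 + 72 = 732;  3352 + 732 = 4084;  12459 + 4084 = 16543;  37839 + 16543 = 54382

54382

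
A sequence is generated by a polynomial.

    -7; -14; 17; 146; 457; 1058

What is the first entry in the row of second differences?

D1: -7, 31, 129, 311, 601
D2: 38, 98, 182, 290
D3: 60, 84, 108
D4: 24, 24

38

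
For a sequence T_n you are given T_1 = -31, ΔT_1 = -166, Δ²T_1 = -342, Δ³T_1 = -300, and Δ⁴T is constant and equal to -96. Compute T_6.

-7761

Build the table forward from the leading diagonal:
Fourth differences: -96  -96  -96  -96  -96  -96
Third differences: -300  -396  -492  -588  -684  -780
Second differences: -342  -642  -1038  -1530  -2118  -2802
First differences: -166  -508  -1150  -2188  -3718  -5836
T: -31  -197  -705  -1855  -4043  -7761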